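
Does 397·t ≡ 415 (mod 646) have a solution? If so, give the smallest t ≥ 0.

429

gcd(397, 646) = 1, so a unique solution mod 646 exists.
397⁻¹ ≡ 275 (mod 646).
t ≡ 275·415 ≡ 429 (mod 646).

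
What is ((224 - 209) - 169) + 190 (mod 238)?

224 - 209 = 15
15 - 169 = -154 ≡ 84 (mod 238)
84 + 190 = 274 ≡ 36 (mod 238)

36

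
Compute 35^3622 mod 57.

43

Using repeated squaring:
3622 in binary is 111000100110, i.e. 3622 = 2048 + 1024 + 512 + 32 + 4 + 2.
35^1 ≡ 35 (mod 57)
35^2 ≡ 35^2 = 1225 ≡ 28 (mod 57)
35^4 ≡ 28^2 = 784 ≡ 43 (mod 57)
35^8 ≡ 43^2 = 1849 ≡ 25 (mod 57)
35^16 ≡ 25^2 = 625 ≡ 55 (mod 57)
35^32 ≡ 55^2 = 3025 ≡ 4 (mod 57)
35^64 ≡ 4^2 = 16 (mod 57)
35^128 ≡ 16^2 = 256 ≡ 28 (mod 57)
35^256 ≡ 28^2 = 784 ≡ 43 (mod 57)
35^512 ≡ 43^2 = 1849 ≡ 25 (mod 57)
35^1024 ≡ 25^2 = 625 ≡ 55 (mod 57)
35^2048 ≡ 55^2 = 3025 ≡ 4 (mod 57)
35^3622 = 35^2048 * 35^1024 * 35^512 * 35^32 * 35^4 * 35^2 ≡ 4 * 55 * 25 * 4 * 43 * 28 (mod 57).
Accumulate the product:
4 * 55 = 220 ≡ 49
49 * 25 = 1225 ≡ 28
28 * 4 = 112 ≡ 55
55 * 43 = 2365 ≡ 28
28 * 28 = 784 ≡ 43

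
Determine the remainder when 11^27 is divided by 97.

By square-and-multiply:
27 in binary is 11011, i.e. 27 = 16 + 8 + 2 + 1.
11^1 ≡ 11 (mod 97)
11^2 ≡ 11^2 = 121 ≡ 24 (mod 97)
11^4 ≡ 24^2 = 576 ≡ 91 (mod 97)
11^8 ≡ 91^2 = 8281 ≡ 36 (mod 97)
11^16 ≡ 36^2 = 1296 ≡ 35 (mod 97)
11^27 = 11^16 · 11^8 · 11^2 · 11^1 ≡ 35 · 36 · 24 · 11 (mod 97).
Accumulate the product:
35 · 36 = 1260 ≡ 96
96 · 24 = 2304 ≡ 73
73 · 11 = 803 ≡ 27

27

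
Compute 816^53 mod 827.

813

53 in binary is 110101, i.e. 53 = 32 + 16 + 4 + 1.
816^1 ≡ 816 (mod 827)
816^2 ≡ 816^2 = 665856 ≡ 121 (mod 827)
816^4 ≡ 121^2 = 14641 ≡ 582 (mod 827)
816^8 ≡ 582^2 = 338724 ≡ 481 (mod 827)
816^16 ≡ 481^2 = 231361 ≡ 628 (mod 827)
816^32 ≡ 628^2 = 394384 ≡ 732 (mod 827)
816^53 = 816^32 × 816^16 × 816^4 × 816^1 ≡ 732 × 628 × 582 × 816 (mod 827).
Accumulate the product:
732 × 628 = 459696 ≡ 711
711 × 582 = 413802 ≡ 302
302 × 816 = 246432 ≡ 813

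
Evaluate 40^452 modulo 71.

49

Using repeated squaring:
452 in binary is 111000100, i.e. 452 = 256 + 128 + 64 + 4.
40^1 ≡ 40 (mod 71)
40^2 ≡ 40^2 = 1600 ≡ 38 (mod 71)
40^4 ≡ 38^2 = 1444 ≡ 24 (mod 71)
40^8 ≡ 24^2 = 576 ≡ 8 (mod 71)
40^16 ≡ 8^2 = 64 (mod 71)
40^32 ≡ 64^2 = 4096 ≡ 49 (mod 71)
40^64 ≡ 49^2 = 2401 ≡ 58 (mod 71)
40^128 ≡ 58^2 = 3364 ≡ 27 (mod 71)
40^256 ≡ 27^2 = 729 ≡ 19 (mod 71)
40^452 = 40^256 · 40^128 · 40^64 · 40^4 ≡ 19 · 27 · 58 · 24 (mod 71).
Accumulate the product:
19 · 27 = 513 ≡ 16
16 · 58 = 928 ≡ 5
5 · 24 = 120 ≡ 49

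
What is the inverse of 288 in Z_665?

By the extended Euclidean algorithm:
665 = 2*288 + 89
288 = 3*89 + 21
89 = 4*21 + 5
21 = 4*5 + 1
5 = 5*1 + 0
gcd(288, 665) = 1, so the inverse exists.
Back-substitute for 1:
1 = 1*21 − 4*5
  = −4*89 + 17*21
  = 17*288 − 55*89
  = −55*665 + 127*288
So 288⁻¹ ≡ 127 (mod 665).

127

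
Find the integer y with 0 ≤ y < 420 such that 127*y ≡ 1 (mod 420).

Apply the Euclidean algorithm and back-substitute:
420 = 3*127 + 39
127 = 3*39 + 10
39 = 3*10 + 9
10 = 1*9 + 1
9 = 9*1 + 0
gcd(127, 420) = 1, so the inverse exists.
Bézout: 1 = −13*420 + 43*127.
So 127⁻¹ ≡ 43 (mod 420).

43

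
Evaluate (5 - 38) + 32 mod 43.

42

5 - 38 = -33 ≡ 10 (mod 43)
10 + 32 = 42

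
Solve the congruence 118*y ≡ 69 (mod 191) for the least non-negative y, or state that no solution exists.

54

gcd(118, 191) = 1, so a unique solution mod 191 exists.
118⁻¹ ≡ 34 (mod 191).
y ≡ 34*69 ≡ 54 (mod 191).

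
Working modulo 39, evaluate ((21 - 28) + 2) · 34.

25

21 - 28 = -7 ≡ 32 (mod 39)
32 + 2 = 34
34 · 34 = 1156 ≡ 25 (mod 39)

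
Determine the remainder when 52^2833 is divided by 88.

72

Using repeated squaring:
2833 in binary is 101100010001, i.e. 2833 = 2048 + 512 + 256 + 16 + 1.
52^1 ≡ 52 (mod 88)
52^2 ≡ 52^2 = 2704 ≡ 64 (mod 88)
52^4 ≡ 64^2 = 4096 ≡ 48 (mod 88)
52^8 ≡ 48^2 = 2304 ≡ 16 (mod 88)
52^16 ≡ 16^2 = 256 ≡ 80 (mod 88)
52^32 ≡ 80^2 = 6400 ≡ 64 (mod 88)
52^64 ≡ 64^2 = 4096 ≡ 48 (mod 88)
52^128 ≡ 48^2 = 2304 ≡ 16 (mod 88)
52^256 ≡ 16^2 = 256 ≡ 80 (mod 88)
52^512 ≡ 80^2 = 6400 ≡ 64 (mod 88)
52^1024 ≡ 64^2 = 4096 ≡ 48 (mod 88)
52^2048 ≡ 48^2 = 2304 ≡ 16 (mod 88)
52^2833 = 52^2048 · 52^512 · 52^256 · 52^16 · 52^1 ≡ 16 · 64 · 80 · 80 · 52 (mod 88).
Accumulate the product:
16 · 64 = 1024 ≡ 56
56 · 80 = 4480 ≡ 80
80 · 80 = 6400 ≡ 64
64 · 52 = 3328 ≡ 72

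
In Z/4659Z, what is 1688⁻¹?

4659 = 2*1688 + 1283
1688 = 1*1283 + 405
1283 = 3*405 + 68
405 = 5*68 + 65
68 = 1*65 + 3
65 = 21*3 + 2
3 = 1*2 + 1
2 = 2*1 + 0
gcd(1688, 4659) = 1, so the inverse exists.
Back-substitute for 1:
1 = 1*3 − 1*2
  = −1*65 + 22*3
  = 22*68 − 23*65
  = −23*405 + 137*68
  = 137*1283 − 434*405
  = −434*1688 + 571*1283
  = 571*4659 − 1576*1688
So 1688⁻¹ ≡ −1576 ≡ 3083 (mod 4659).

3083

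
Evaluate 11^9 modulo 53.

4

By square-and-multiply:
11^1 ≡ 11 (mod 53)
11^2 ≡ 11^2 = 121 ≡ 15 (mod 53)
11^4 ≡ 15^2 = 225 ≡ 13 (mod 53)
11^8 ≡ 13^2 = 169 ≡ 10 (mod 53)
11^9 = 11^8 · 11^1 ≡ 10 · 11 (mod 53).
10 · 11 = 110 ≡ 4 (mod 53).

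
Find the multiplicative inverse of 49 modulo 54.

43

By the extended Euclidean algorithm:
54 = 1·49 + 5
49 = 9·5 + 4
5 = 1·4 + 1
4 = 4·1 + 0
gcd(49, 54) = 1, so the inverse exists.
Bézout: 1 = 10·54 − 11·49.
So 49⁻¹ ≡ −11 ≡ 43 (mod 54).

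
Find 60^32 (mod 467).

151

Using repeated squaring:
60^1 ≡ 60 (mod 467)
60^2 ≡ 60^2 = 3600 ≡ 331 (mod 467)
60^4 ≡ 331^2 = 109561 ≡ 283 (mod 467)
60^8 ≡ 283^2 = 80089 ≡ 232 (mod 467)
60^16 ≡ 232^2 = 53824 ≡ 119 (mod 467)
60^32 ≡ 119^2 = 14161 ≡ 151 (mod 467)
So 60^32 ≡ 151 (mod 467).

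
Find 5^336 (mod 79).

18

By square-and-multiply:
5^1 ≡ 5 (mod 79)
5^2 ≡ 5^2 = 25 (mod 79)
5^4 ≡ 25^2 = 625 ≡ 72 (mod 79)
5^8 ≡ 72^2 = 5184 ≡ 49 (mod 79)
5^16 ≡ 49^2 = 2401 ≡ 31 (mod 79)
5^32 ≡ 31^2 = 961 ≡ 13 (mod 79)
5^64 ≡ 13^2 = 169 ≡ 11 (mod 79)
5^128 ≡ 11^2 = 121 ≡ 42 (mod 79)
5^256 ≡ 42^2 = 1764 ≡ 26 (mod 79)
5^336 = 5^256 · 5^64 · 5^16 ≡ 26 · 11 · 31 (mod 79).
Accumulate the product:
26 · 11 = 286 ≡ 49
49 · 31 = 1519 ≡ 18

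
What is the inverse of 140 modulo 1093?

1093 = 7*140 + 113
140 = 1*113 + 27
113 = 4*27 + 5
27 = 5*5 + 2
5 = 2*2 + 1
2 = 2*1 + 0
gcd(140, 1093) = 1, so the inverse exists.
Bézout: 1 = 57*1093 − 445*140.
So 140⁻¹ ≡ −445 ≡ 648 (mod 1093).

648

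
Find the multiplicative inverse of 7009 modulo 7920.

7920 = 1×7009 + 911
7009 = 7×911 + 632
911 = 1×632 + 279
632 = 2×279 + 74
279 = 3×74 + 57
74 = 1×57 + 17
57 = 3×17 + 6
17 = 2×6 + 5
6 = 1×5 + 1
5 = 5×1 + 0
gcd(7009, 7920) = 1, so the inverse exists.
Bézout: 1 = 1231×7920 − 1391×7009.
So 7009⁻¹ ≡ −1391 ≡ 6529 (mod 7920).

6529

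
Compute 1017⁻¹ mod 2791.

Apply the Euclidean algorithm and back-substitute:
2791 = 2·1017 + 757
1017 = 1·757 + 260
757 = 2·260 + 237
260 = 1·237 + 23
237 = 10·23 + 7
23 = 3·7 + 2
7 = 3·2 + 1
2 = 2·1 + 0
gcd(1017, 2791) = 1, so the inverse exists.
Bézout: 1 = 442·2791 − 1213·1017.
So 1017⁻¹ ≡ −1213 ≡ 1578 (mod 2791).

1578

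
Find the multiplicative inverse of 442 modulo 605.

193

605 = 1*442 + 163
442 = 2*163 + 116
163 = 1*116 + 47
116 = 2*47 + 22
47 = 2*22 + 3
22 = 7*3 + 1
3 = 3*1 + 0
gcd(442, 605) = 1, so the inverse exists.
Back-substitute for 1:
1 = 1*22 − 7*3
  = −7*47 + 15*22
  = 15*116 − 37*47
  = −37*163 + 52*116
  = 52*442 − 141*163
  = −141*605 + 193*442
So 442⁻¹ ≡ 193 (mod 605).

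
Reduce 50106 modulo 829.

366

50106 = 60×829 + 366, so 50106 ≡ 366 (mod 829).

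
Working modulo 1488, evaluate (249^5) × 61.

309

(249)^5 ≡ 249 (mod 1488)
249 × 61 = 15189 ≡ 309 (mod 1488)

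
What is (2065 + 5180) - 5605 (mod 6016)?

2065 + 5180 = 7245 ≡ 1229 (mod 6016)
1229 - 5605 = -4376 ≡ 1640 (mod 6016)

1640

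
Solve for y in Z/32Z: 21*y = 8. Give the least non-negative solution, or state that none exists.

8

gcd(21, 32) = 1, so a unique solution mod 32 exists.
21⁻¹ ≡ 29 (mod 32).
y ≡ 29*8 ≡ 8 (mod 32).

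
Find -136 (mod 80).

24

-136 = -2×80 + 24, so -136 ≡ 24 (mod 80).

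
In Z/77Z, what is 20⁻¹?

27

Apply the Euclidean algorithm and back-substitute:
77 = 3·20 + 17
20 = 1·17 + 3
17 = 5·3 + 2
3 = 1·2 + 1
2 = 2·1 + 0
gcd(20, 77) = 1, so the inverse exists.
Back-substitute for 1:
1 = 1·3 − 1·2
  = −1·17 + 6·3
  = 6·20 − 7·17
  = −7·77 + 27·20
So 20⁻¹ ≡ 27 (mod 77).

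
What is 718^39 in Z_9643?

1403

39 in binary is 100111, i.e. 39 = 32 + 4 + 2 + 1.
718^1 ≡ 718 (mod 9643)
718^2 ≡ 718^2 = 515524 ≡ 4445 (mod 9643)
718^4 ≡ 4445^2 = 19758025 ≡ 9161 (mod 9643)
718^8 ≡ 9161^2 = 83923921 ≡ 892 (mod 9643)
718^16 ≡ 892^2 = 795664 ≡ 4938 (mod 9643)
718^32 ≡ 4938^2 = 24383844 ≡ 6340 (mod 9643)
718^39 = 718^32 · 718^4 · 718^2 · 718^1 ≡ 6340 · 9161 · 4445 · 718 (mod 9643).
Accumulate the product:
6340 · 9161 = 58080740 ≡ 951
951 · 4445 = 4227195 ≡ 3561
3561 · 718 = 2556798 ≡ 1403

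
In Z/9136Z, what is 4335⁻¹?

9136 = 2·4335 + 466
4335 = 9·466 + 141
466 = 3·141 + 43
141 = 3·43 + 12
43 = 3·12 + 7
12 = 1·7 + 5
7 = 1·5 + 2
5 = 2·2 + 1
2 = 2·1 + 0
gcd(4335, 9136) = 1, so the inverse exists.
Back-substitute for 1:
1 = 1·5 − 2·2
  = −2·7 + 3·5
  = 3·12 − 5·7
  = −5·43 + 18·12
  = 18·141 − 59·43
  = −59·466 + 195·141
  = 195·4335 − 1814·466
  = −1814·9136 + 3823·4335
So 4335⁻¹ ≡ 3823 (mod 9136).

3823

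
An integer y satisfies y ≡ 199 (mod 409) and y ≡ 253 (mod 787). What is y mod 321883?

409⁻¹ mod 787: 409*127 ≡ 1 (mod 787), so 409⁻¹ ≡ 127.
y = 199 + 409*((253 − 199)*127 mod 787) = 199 + 409*562 = 230057.

230057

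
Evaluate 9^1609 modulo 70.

Compute successive squares:
1609 in binary is 11001001001, i.e. 1609 = 1024 + 512 + 64 + 8 + 1.
9^1 ≡ 9 (mod 70)
9^2 ≡ 9^2 = 81 ≡ 11 (mod 70)
9^4 ≡ 11^2 = 121 ≡ 51 (mod 70)
9^8 ≡ 51^2 = 2601 ≡ 11 (mod 70)
9^16 ≡ 11^2 = 121 ≡ 51 (mod 70)
9^32 ≡ 51^2 = 2601 ≡ 11 (mod 70)
9^64 ≡ 11^2 = 121 ≡ 51 (mod 70)
9^128 ≡ 51^2 = 2601 ≡ 11 (mod 70)
9^256 ≡ 11^2 = 121 ≡ 51 (mod 70)
9^512 ≡ 51^2 = 2601 ≡ 11 (mod 70)
9^1024 ≡ 11^2 = 121 ≡ 51 (mod 70)
9^1609 = 9^1024 * 9^512 * 9^64 * 9^8 * 9^1 ≡ 51 * 11 * 51 * 11 * 9 (mod 70).
Accumulate the product:
51 * 11 = 561 ≡ 1
1 * 51 = 51
51 * 11 = 561 ≡ 1
1 * 9 = 9

9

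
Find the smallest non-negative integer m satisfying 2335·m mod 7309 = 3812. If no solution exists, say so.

gcd(2335, 7309) = 1, so a unique solution mod 7309 exists.
2335⁻¹ ≡ 1130 (mod 7309).
m ≡ 1130·3812 ≡ 2559 (mod 7309).

2559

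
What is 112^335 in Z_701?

464

335 in binary is 101001111, i.e. 335 = 256 + 64 + 8 + 4 + 2 + 1.
112^1 ≡ 112 (mod 701)
112^2 ≡ 112^2 = 12544 ≡ 627 (mod 701)
112^4 ≡ 627^2 = 393129 ≡ 569 (mod 701)
112^8 ≡ 569^2 = 323761 ≡ 600 (mod 701)
112^16 ≡ 600^2 = 360000 ≡ 387 (mod 701)
112^32 ≡ 387^2 = 149769 ≡ 456 (mod 701)
112^64 ≡ 456^2 = 207936 ≡ 440 (mod 701)
112^128 ≡ 440^2 = 193600 ≡ 124 (mod 701)
112^256 ≡ 124^2 = 15376 ≡ 655 (mod 701)
112^335 = 112^256 × 112^64 × 112^8 × 112^4 × 112^2 × 112^1 ≡ 655 × 440 × 600 × 569 × 627 × 112 (mod 701).
Accumulate the product:
655 × 440 = 288200 ≡ 89
89 × 600 = 53400 ≡ 124
124 × 569 = 70556 ≡ 456
456 × 627 = 285912 ≡ 605
605 × 112 = 67760 ≡ 464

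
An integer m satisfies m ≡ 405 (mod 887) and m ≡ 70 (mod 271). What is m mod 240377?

887⁻¹ mod 271: 887*11 ≡ 1 (mod 271), so 887⁻¹ ≡ 11.
m = 405 + 887*((70 − 405)*11 mod 271) = 405 + 887*109 = 97088.
Check: 97088 mod 887 = 405, 97088 mod 271 = 70. ✓

97088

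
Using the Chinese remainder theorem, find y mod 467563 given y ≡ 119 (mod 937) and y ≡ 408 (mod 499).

409588

937⁻¹ mod 499: 937·409 ≡ 1 (mod 499), so 937⁻¹ ≡ 409.
y = 119 + 937·((408 − 119)·409 mod 499) = 119 + 937·437 = 409588.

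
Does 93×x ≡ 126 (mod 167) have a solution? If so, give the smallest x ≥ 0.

gcd(93, 167) = 1, so a unique solution mod 167 exists.
93⁻¹ ≡ 88 (mod 167).
x ≡ 88×126 ≡ 66 (mod 167).

66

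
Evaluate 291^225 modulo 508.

255

Compute successive squares:
225 in binary is 11100001, i.e. 225 = 128 + 64 + 32 + 1.
291^1 ≡ 291 (mod 508)
291^2 ≡ 291^2 = 84681 ≡ 353 (mod 508)
291^4 ≡ 353^2 = 124609 ≡ 149 (mod 508)
291^8 ≡ 149^2 = 22201 ≡ 357 (mod 508)
291^16 ≡ 357^2 = 127449 ≡ 449 (mod 508)
291^32 ≡ 449^2 = 201601 ≡ 433 (mod 508)
291^64 ≡ 433^2 = 187489 ≡ 37 (mod 508)
291^128 ≡ 37^2 = 1369 ≡ 353 (mod 508)
291^225 = 291^128 * 291^64 * 291^32 * 291^1 ≡ 353 * 37 * 433 * 291 (mod 508).
Accumulate the product:
353 * 37 = 13061 ≡ 361
361 * 433 = 156313 ≡ 357
357 * 291 = 103887 ≡ 255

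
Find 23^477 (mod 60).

Using repeated squaring:
477 in binary is 111011101, i.e. 477 = 256 + 128 + 64 + 16 + 8 + 4 + 1.
23^1 ≡ 23 (mod 60)
23^2 ≡ 23^2 = 529 ≡ 49 (mod 60)
23^4 ≡ 49^2 = 2401 ≡ 1 (mod 60)
23^8 ≡ 1^2 = 1 (mod 60)
23^16 ≡ 1^2 = 1 (mod 60)
23^32 ≡ 1^2 = 1 (mod 60)
23^64 ≡ 1^2 = 1 (mod 60)
23^128 ≡ 1^2 = 1 (mod 60)
23^256 ≡ 1^2 = 1 (mod 60)
23^477 = 23^256 * 23^128 * 23^64 * 23^16 * 23^8 * 23^4 * 23^1 ≡ 1 * 1 * 1 * 1 * 1 * 1 * 23 (mod 60).
Accumulate the product:
1 * 1 = 1
1 * 1 = 1
1 * 1 = 1
1 * 1 = 1
1 * 1 = 1
1 * 23 = 23

23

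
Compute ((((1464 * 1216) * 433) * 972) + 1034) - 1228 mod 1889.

995

1464 * 1216 = 1780224 ≡ 786 (mod 1889)
786 * 433 = 340338 ≡ 318 (mod 1889)
318 * 972 = 309096 ≡ 1189 (mod 1889)
1189 + 1034 = 2223 ≡ 334 (mod 1889)
334 - 1228 = -894 ≡ 995 (mod 1889)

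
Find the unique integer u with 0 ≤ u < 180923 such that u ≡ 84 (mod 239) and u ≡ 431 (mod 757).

239⁻¹ mod 757: 239·738 ≡ 1 (mod 757), so 239⁻¹ ≡ 738.
u = 84 + 239·((431 − 84)·738 mod 757) = 84 + 239·220 = 52664.

52664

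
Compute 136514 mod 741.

170

136514 = 184·741 + 170, so 136514 ≡ 170 (mod 741).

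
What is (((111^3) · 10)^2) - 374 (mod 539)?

342

(111)^3 ≡ 188 (mod 539)
188 · 10 = 1880 ≡ 263 (mod 539)
(263)^2 ≡ 177 (mod 539)
177 - 374 = -197 ≡ 342 (mod 539)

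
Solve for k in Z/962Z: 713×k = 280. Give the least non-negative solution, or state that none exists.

gcd(713, 962) = 1, so a unique solution mod 962 exists.
713⁻¹ ≡ 877 (mod 962).
k ≡ 877×280 ≡ 250 (mod 962).

250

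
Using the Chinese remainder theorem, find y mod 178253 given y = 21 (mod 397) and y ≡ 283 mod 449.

100859

397⁻¹ mod 449: 397*354 ≡ 1 (mod 449), so 397⁻¹ ≡ 354.
y = 21 + 397*((283 − 21)*354 mod 449) = 21 + 397*254 = 100859.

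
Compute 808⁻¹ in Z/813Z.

Apply the Euclidean algorithm and back-substitute:
813 = 1·808 + 5
808 = 161·5 + 3
5 = 1·3 + 2
3 = 1·2 + 1
2 = 2·1 + 0
gcd(808, 813) = 1, so the inverse exists.
Bézout: 1 = −323·813 + 325·808.
So 808⁻¹ ≡ 325 (mod 813).

325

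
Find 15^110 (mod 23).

1

Using repeated squaring:
110 in binary is 1101110, i.e. 110 = 64 + 32 + 8 + 4 + 2.
15^1 ≡ 15 (mod 23)
15^2 ≡ 15^2 = 225 ≡ 18 (mod 23)
15^4 ≡ 18^2 = 324 ≡ 2 (mod 23)
15^8 ≡ 2^2 = 4 (mod 23)
15^16 ≡ 4^2 = 16 (mod 23)
15^32 ≡ 16^2 = 256 ≡ 3 (mod 23)
15^64 ≡ 3^2 = 9 (mod 23)
15^110 = 15^64 × 15^32 × 15^8 × 15^4 × 15^2 ≡ 9 × 3 × 4 × 2 × 18 (mod 23).
Accumulate the product:
9 × 3 = 27 ≡ 4
4 × 4 = 16
16 × 2 = 32 ≡ 9
9 × 18 = 162 ≡ 1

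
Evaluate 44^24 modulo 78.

24 in binary is 11000, i.e. 24 = 16 + 8.
44^1 ≡ 44 (mod 78)
44^2 ≡ 44^2 = 1936 ≡ 64 (mod 78)
44^4 ≡ 64^2 = 4096 ≡ 40 (mod 78)
44^8 ≡ 40^2 = 1600 ≡ 40 (mod 78)
44^16 ≡ 40^2 = 1600 ≡ 40 (mod 78)
44^24 = 44^16 × 44^8 ≡ 40 × 40 (mod 78).
40 × 40 = 1600 ≡ 40 (mod 78).

40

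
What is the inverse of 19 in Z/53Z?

14

53 = 2×19 + 15
19 = 1×15 + 4
15 = 3×4 + 3
4 = 1×3 + 1
3 = 3×1 + 0
gcd(19, 53) = 1, so the inverse exists.
Bézout: 1 = −5×53 + 14×19.
So 19⁻¹ ≡ 14 (mod 53).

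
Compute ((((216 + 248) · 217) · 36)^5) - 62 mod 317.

216 + 248 = 464 ≡ 147 (mod 317)
147 · 217 = 31899 ≡ 199 (mod 317)
199 · 36 = 7164 ≡ 190 (mod 317)
(190)^5 ≡ 155 (mod 317)
155 - 62 = 93

93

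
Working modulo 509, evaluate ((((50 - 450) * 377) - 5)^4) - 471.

429

50 - 450 = -400 ≡ 109 (mod 509)
109 * 377 = 41093 ≡ 373 (mod 509)
373 - 5 = 368
(368)^4 ≡ 391 (mod 509)
391 - 471 = -80 ≡ 429 (mod 509)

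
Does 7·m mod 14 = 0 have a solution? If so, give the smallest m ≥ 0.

0

gcd(7, 14) = 7, and 7 | 0, so solutions exist.
Divide through by 7: 1·m ≡ 0 mod 2.
1⁻¹ ≡ 1 (mod 2).
m ≡ 1·0 ≡ 0 (mod 2).
The smallest non-negative solution is m = 0.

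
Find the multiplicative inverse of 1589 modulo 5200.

1309

By the extended Euclidean algorithm:
5200 = 3·1589 + 433
1589 = 3·433 + 290
433 = 1·290 + 143
290 = 2·143 + 4
143 = 35·4 + 3
4 = 1·3 + 1
3 = 3·1 + 0
gcd(1589, 5200) = 1, so the inverse exists.
Bézout: 1 = −400·5200 + 1309·1589.
So 1589⁻¹ ≡ 1309 (mod 5200).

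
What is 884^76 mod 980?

Compute successive squares:
884^1 ≡ 884 (mod 980)
884^2 ≡ 884^2 = 781456 ≡ 396 (mod 980)
884^4 ≡ 396^2 = 156816 ≡ 16 (mod 980)
884^8 ≡ 16^2 = 256 (mod 980)
884^16 ≡ 256^2 = 65536 ≡ 856 (mod 980)
884^32 ≡ 856^2 = 732736 ≡ 676 (mod 980)
884^64 ≡ 676^2 = 456976 ≡ 296 (mod 980)
884^76 = 884^64 × 884^8 × 884^4 ≡ 296 × 256 × 16 (mod 980).
Accumulate the product:
296 × 256 = 75776 ≡ 316
316 × 16 = 5056 ≡ 156

156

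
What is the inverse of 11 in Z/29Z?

8

29 = 2·11 + 7
11 = 1·7 + 4
7 = 1·4 + 3
4 = 1·3 + 1
3 = 3·1 + 0
gcd(11, 29) = 1, so the inverse exists.
Back-substitute for 1:
1 = 1·4 − 1·3
  = −1·7 + 2·4
  = 2·11 − 3·7
  = −3·29 + 8·11
So 11⁻¹ ≡ 8 (mod 29).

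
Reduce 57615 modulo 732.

519

57615 = 78*732 + 519, so 57615 ≡ 519 (mod 732).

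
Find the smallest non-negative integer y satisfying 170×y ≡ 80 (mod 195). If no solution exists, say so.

28

gcd(170, 195) = 5, and 5 | 80, so solutions exist.
Divide through by 5: 34×y ≡ 16 mod 39.
34⁻¹ ≡ 31 (mod 39).
y ≡ 31×16 ≡ 28 (mod 39).
The smallest non-negative solution is y = 28.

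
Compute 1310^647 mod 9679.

1832

Using repeated squaring:
1310^1 ≡ 1310 (mod 9679)
1310^2 ≡ 1310^2 = 1716100 ≡ 2917 (mod 9679)
1310^4 ≡ 2917^2 = 8508889 ≡ 1048 (mod 9679)
1310^8 ≡ 1048^2 = 1098304 ≡ 4577 (mod 9679)
1310^16 ≡ 4577^2 = 20948929 ≡ 3573 (mod 9679)
1310^32 ≡ 3573^2 = 12766329 ≡ 9407 (mod 9679)
1310^64 ≡ 9407^2 = 88491649 ≡ 6231 (mod 9679)
1310^128 ≡ 6231^2 = 38825361 ≡ 2892 (mod 9679)
1310^256 ≡ 2892^2 = 8363664 ≡ 1008 (mod 9679)
1310^512 ≡ 1008^2 = 1016064 ≡ 9448 (mod 9679)
1310^647 = 1310^512 × 1310^128 × 1310^4 × 1310^2 × 1310^1 ≡ 9448 × 2892 × 1048 × 2917 × 1310 (mod 9679).
Accumulate the product:
9448 × 2892 = 27323616 ≡ 9478
9478 × 1048 = 9932944 ≡ 2290
2290 × 2917 = 6679930 ≡ 1420
1420 × 1310 = 1860200 ≡ 1832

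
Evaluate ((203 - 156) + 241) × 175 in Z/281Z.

101

203 - 156 = 47
47 + 241 = 288 ≡ 7 (mod 281)
7 × 175 = 1225 ≡ 101 (mod 281)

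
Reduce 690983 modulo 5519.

1108

690983 = 125·5519 + 1108, so 690983 ≡ 1108 (mod 5519).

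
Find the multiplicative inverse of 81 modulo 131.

Apply the Euclidean algorithm and back-substitute:
131 = 1*81 + 50
81 = 1*50 + 31
50 = 1*31 + 19
31 = 1*19 + 12
19 = 1*12 + 7
12 = 1*7 + 5
7 = 1*5 + 2
5 = 2*2 + 1
2 = 2*1 + 0
gcd(81, 131) = 1, so the inverse exists.
Bézout: 1 = −34*131 + 55*81.
So 81⁻¹ ≡ 55 (mod 131).

55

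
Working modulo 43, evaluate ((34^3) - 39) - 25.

(34)^3 ≡ 2 (mod 43)
2 - 39 = -37 ≡ 6 (mod 43)
6 - 25 = -19 ≡ 24 (mod 43)

24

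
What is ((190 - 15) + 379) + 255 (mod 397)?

15

190 - 15 = 175
175 + 379 = 554 ≡ 157 (mod 397)
157 + 255 = 412 ≡ 15 (mod 397)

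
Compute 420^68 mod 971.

420^1 ≡ 420 (mod 971)
420^2 ≡ 420^2 = 176400 ≡ 649 (mod 971)
420^4 ≡ 649^2 = 421201 ≡ 758 (mod 971)
420^8 ≡ 758^2 = 574564 ≡ 703 (mod 971)
420^16 ≡ 703^2 = 494209 ≡ 941 (mod 971)
420^32 ≡ 941^2 = 885481 ≡ 900 (mod 971)
420^64 ≡ 900^2 = 810000 ≡ 186 (mod 971)
420^68 = 420^64 · 420^4 ≡ 186 · 758 (mod 971).
186 · 758 = 140988 ≡ 193 (mod 971).

193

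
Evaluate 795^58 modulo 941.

791

By square-and-multiply:
795^1 ≡ 795 (mod 941)
795^2 ≡ 795^2 = 632025 ≡ 614 (mod 941)
795^4 ≡ 614^2 = 376996 ≡ 596 (mod 941)
795^8 ≡ 596^2 = 355216 ≡ 459 (mod 941)
795^16 ≡ 459^2 = 210681 ≡ 838 (mod 941)
795^32 ≡ 838^2 = 702244 ≡ 258 (mod 941)
795^58 = 795^32 * 795^16 * 795^8 * 795^2 ≡ 258 * 838 * 459 * 614 (mod 941).
Accumulate the product:
258 * 838 = 216204 ≡ 715
715 * 459 = 328185 ≡ 717
717 * 614 = 440238 ≡ 791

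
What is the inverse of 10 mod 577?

404

Apply the Euclidean algorithm and back-substitute:
577 = 57*10 + 7
10 = 1*7 + 3
7 = 2*3 + 1
3 = 3*1 + 0
gcd(10, 577) = 1, so the inverse exists.
Bézout: 1 = 3*577 − 173*10.
So 10⁻¹ ≡ −173 ≡ 404 (mod 577).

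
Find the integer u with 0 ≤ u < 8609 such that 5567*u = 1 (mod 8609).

8609 = 1*5567 + 3042
5567 = 1*3042 + 2525
3042 = 1*2525 + 517
2525 = 4*517 + 457
517 = 1*457 + 60
457 = 7*60 + 37
60 = 1*37 + 23
37 = 1*23 + 14
23 = 1*14 + 9
14 = 1*9 + 5
9 = 1*5 + 4
5 = 1*4 + 1
4 = 4*1 + 0
gcd(5567, 8609) = 1, so the inverse exists.
Bézout: 1 = −1206*8609 + 1865*5567.
So 5567⁻¹ ≡ 1865 (mod 8609).

1865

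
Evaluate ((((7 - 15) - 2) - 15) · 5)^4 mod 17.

4

7 - 15 = -8 ≡ 9 (mod 17)
9 - 2 = 7
7 - 15 = -8 ≡ 9 (mod 17)
9 · 5 = 45 ≡ 11 (mod 17)
(11)^4 ≡ 4 (mod 17)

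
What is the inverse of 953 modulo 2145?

1427

Run the extended Euclidean algorithm:
2145 = 2×953 + 239
953 = 3×239 + 236
239 = 1×236 + 3
236 = 78×3 + 2
3 = 1×2 + 1
2 = 2×1 + 0
gcd(953, 2145) = 1, so the inverse exists.
Bézout: 1 = 319×2145 − 718×953.
So 953⁻¹ ≡ −718 ≡ 1427 (mod 2145).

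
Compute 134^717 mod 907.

413

Using repeated squaring:
717 in binary is 1011001101, i.e. 717 = 512 + 128 + 64 + 8 + 4 + 1.
134^1 ≡ 134 (mod 907)
134^2 ≡ 134^2 = 17956 ≡ 723 (mod 907)
134^4 ≡ 723^2 = 522729 ≡ 297 (mod 907)
134^8 ≡ 297^2 = 88209 ≡ 230 (mod 907)
134^16 ≡ 230^2 = 52900 ≡ 294 (mod 907)
134^32 ≡ 294^2 = 86436 ≡ 271 (mod 907)
134^64 ≡ 271^2 = 73441 ≡ 881 (mod 907)
134^128 ≡ 881^2 = 776161 ≡ 676 (mod 907)
134^256 ≡ 676^2 = 456976 ≡ 755 (mod 907)
134^512 ≡ 755^2 = 570025 ≡ 429 (mod 907)
134^717 = 134^512 × 134^128 × 134^64 × 134^8 × 134^4 × 134^1 ≡ 429 × 676 × 881 × 230 × 297 × 134 (mod 907).
Accumulate the product:
429 × 676 = 290004 ≡ 671
671 × 881 = 591151 ≡ 694
694 × 230 = 159620 ≡ 895
895 × 297 = 265815 ≡ 64
64 × 134 = 8576 ≡ 413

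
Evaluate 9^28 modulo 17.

16

By square-and-multiply:
28 in binary is 11100, i.e. 28 = 16 + 8 + 4.
9^1 ≡ 9 (mod 17)
9^2 ≡ 9^2 = 81 ≡ 13 (mod 17)
9^4 ≡ 13^2 = 169 ≡ 16 (mod 17)
9^8 ≡ 16^2 = 256 ≡ 1 (mod 17)
9^16 ≡ 1^2 = 1 (mod 17)
9^28 = 9^16 * 9^8 * 9^4 ≡ 1 * 1 * 16 (mod 17).
Accumulate the product:
1 * 1 = 1
1 * 16 = 16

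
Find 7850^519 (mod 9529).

3489

Using repeated squaring:
7850^1 ≡ 7850 (mod 9529)
7850^2 ≡ 7850^2 = 61622500 ≡ 7986 (mod 9529)
7850^4 ≡ 7986^2 = 63776196 ≡ 8128 (mod 9529)
7850^8 ≡ 8128^2 = 66064384 ≡ 9356 (mod 9529)
7850^16 ≡ 9356^2 = 87534736 ≡ 1342 (mod 9529)
7850^32 ≡ 1342^2 = 1800964 ≡ 9512 (mod 9529)
7850^64 ≡ 9512^2 = 90478144 ≡ 289 (mod 9529)
7850^128 ≡ 289^2 = 83521 ≡ 7289 (mod 9529)
7850^256 ≡ 7289^2 = 53129521 ≡ 5346 (mod 9529)
7850^512 ≡ 5346^2 = 28579716 ≡ 2245 (mod 9529)
7850^519 = 7850^512 * 7850^4 * 7850^2 * 7850^1 ≡ 2245 * 8128 * 7986 * 7850 (mod 9529).
Accumulate the product:
2245 * 8128 = 18247360 ≡ 8854
8854 * 7986 = 70708044 ≡ 2864
2864 * 7850 = 22482400 ≡ 3489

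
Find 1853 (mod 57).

29

1853 = 32*57 + 29, so 1853 ≡ 29 (mod 57).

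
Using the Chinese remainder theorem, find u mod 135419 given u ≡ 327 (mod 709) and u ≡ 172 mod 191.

76190

709⁻¹ mod 191: 709*125 ≡ 1 (mod 191), so 709⁻¹ ≡ 125.
u = 327 + 709*((172 − 327)*125 mod 191) = 327 + 709*107 = 76190.
Check: 76190 mod 709 = 327, 76190 mod 191 = 172. ✓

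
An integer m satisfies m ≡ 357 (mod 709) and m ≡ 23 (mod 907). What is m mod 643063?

709⁻¹ mod 907: 709·142 ≡ 1 (mod 907), so 709⁻¹ ≡ 142.
m = 357 + 709·((23 − 357)·142 mod 907) = 357 + 709·643 = 456244.

456244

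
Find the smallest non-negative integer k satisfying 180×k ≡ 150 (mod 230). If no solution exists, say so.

gcd(180, 230) = 10, and 10 | 150, so solutions exist.
Divide through by 10: 18×k = 15 (mod 23).
18⁻¹ ≡ 9 (mod 23).
k ≡ 9×15 ≡ 20 (mod 23).
The smallest non-negative solution is k = 20.

20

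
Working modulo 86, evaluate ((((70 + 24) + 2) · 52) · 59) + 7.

70 + 24 = 94 ≡ 8 (mod 86)
8 + 2 = 10
10 · 52 = 520 ≡ 4 (mod 86)
4 · 59 = 236 ≡ 64 (mod 86)
64 + 7 = 71

71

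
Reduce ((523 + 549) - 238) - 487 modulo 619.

523 + 549 = 1072 ≡ 453 (mod 619)
453 - 238 = 215
215 - 487 = -272 ≡ 347 (mod 619)

347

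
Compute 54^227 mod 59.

30

227 in binary is 11100011, i.e. 227 = 128 + 64 + 32 + 2 + 1.
54^1 ≡ 54 (mod 59)
54^2 ≡ 54^2 = 2916 ≡ 25 (mod 59)
54^4 ≡ 25^2 = 625 ≡ 35 (mod 59)
54^8 ≡ 35^2 = 1225 ≡ 45 (mod 59)
54^16 ≡ 45^2 = 2025 ≡ 19 (mod 59)
54^32 ≡ 19^2 = 361 ≡ 7 (mod 59)
54^64 ≡ 7^2 = 49 (mod 59)
54^128 ≡ 49^2 = 2401 ≡ 41 (mod 59)
54^227 = 54^128 · 54^64 · 54^32 · 54^2 · 54^1 ≡ 41 · 49 · 7 · 25 · 54 (mod 59).
Accumulate the product:
41 · 49 = 2009 ≡ 3
3 · 7 = 21
21 · 25 = 525 ≡ 53
53 · 54 = 2862 ≡ 30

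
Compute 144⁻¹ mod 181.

Run the extended Euclidean algorithm:
181 = 1*144 + 37
144 = 3*37 + 33
37 = 1*33 + 4
33 = 8*4 + 1
4 = 4*1 + 0
gcd(144, 181) = 1, so the inverse exists.
Bézout: 1 = −35*181 + 44*144.
So 144⁻¹ ≡ 44 (mod 181).

44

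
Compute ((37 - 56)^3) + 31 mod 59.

37 - 56 = -19 ≡ 40 (mod 59)
(40)^3 ≡ 44 (mod 59)
44 + 31 = 75 ≡ 16 (mod 59)

16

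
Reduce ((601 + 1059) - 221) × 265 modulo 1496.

1351

601 + 1059 = 1660 ≡ 164 (mod 1496)
164 - 221 = -57 ≡ 1439 (mod 1496)
1439 × 265 = 381335 ≡ 1351 (mod 1496)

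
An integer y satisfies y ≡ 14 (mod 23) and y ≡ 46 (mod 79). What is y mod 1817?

520

23⁻¹ mod 79: 23·55 ≡ 1 (mod 79), so 23⁻¹ ≡ 55.
y = 14 + 23·((46 − 14)·55 mod 79) = 14 + 23·22 = 520.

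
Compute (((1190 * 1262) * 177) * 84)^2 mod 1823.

1190 * 1262 = 1501780 ≡ 1451 (mod 1823)
1451 * 177 = 256827 ≡ 1607 (mod 1823)
1607 * 84 = 134988 ≡ 86 (mod 1823)
(86)^2 ≡ 104 (mod 1823)

104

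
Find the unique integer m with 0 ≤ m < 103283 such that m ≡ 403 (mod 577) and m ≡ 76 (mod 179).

29253

577⁻¹ mod 179: 577×94 ≡ 1 (mod 179), so 577⁻¹ ≡ 94.
m = 403 + 577×((76 − 403)×94 mod 179) = 403 + 577×50 = 29253.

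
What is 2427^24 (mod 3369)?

24 in binary is 11000, i.e. 24 = 16 + 8.
2427^1 ≡ 2427 (mod 3369)
2427^2 ≡ 2427^2 = 5890329 ≡ 1317 (mod 3369)
2427^4 ≡ 1317^2 = 1734489 ≡ 2823 (mod 3369)
2427^8 ≡ 2823^2 = 7969329 ≡ 1644 (mod 3369)
2427^16 ≡ 1644^2 = 2702736 ≡ 798 (mod 3369)
2427^24 = 2427^16 × 2427^8 ≡ 798 × 1644 (mod 3369).
798 × 1644 = 1311912 ≡ 1371 (mod 3369).

1371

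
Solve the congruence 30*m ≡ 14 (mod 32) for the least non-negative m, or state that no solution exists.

gcd(30, 32) = 2, and 2 | 14, so solutions exist.
Divide through by 2: 15*m = 7 (mod 16).
15⁻¹ ≡ 15 (mod 16).
m ≡ 15*7 ≡ 9 (mod 16).
The smallest non-negative solution is m = 9.

9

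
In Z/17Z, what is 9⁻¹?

2

By the extended Euclidean algorithm:
17 = 1*9 + 8
9 = 1*8 + 1
8 = 8*1 + 0
gcd(9, 17) = 1, so the inverse exists.
Bézout: 1 = −1*17 + 2*9.
So 9⁻¹ ≡ 2 (mod 17).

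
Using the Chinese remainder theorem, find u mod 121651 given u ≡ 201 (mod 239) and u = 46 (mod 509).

239⁻¹ mod 509: 239·394 ≡ 1 (mod 509), so 239⁻¹ ≡ 394.
u = 201 + 239·((46 − 201)·394 mod 509) = 201 + 239·10 = 2591.
Check: 2591 mod 239 = 201, 2591 mod 509 = 46. ✓

2591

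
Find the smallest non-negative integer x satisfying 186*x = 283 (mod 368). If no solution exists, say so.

no solution

gcd(186, 368) = 2, and 2 does not divide 283.
So the congruence has no solution.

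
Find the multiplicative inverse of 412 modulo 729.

Run the extended Euclidean algorithm:
729 = 1·412 + 317
412 = 1·317 + 95
317 = 3·95 + 32
95 = 2·32 + 31
32 = 1·31 + 1
31 = 31·1 + 0
gcd(412, 729) = 1, so the inverse exists.
Back-substitute for 1:
1 = 1·32 − 1·31
  = −1·95 + 3·32
  = 3·317 − 10·95
  = −10·412 + 13·317
  = 13·729 − 23·412
So 412⁻¹ ≡ −23 ≡ 706 (mod 729).

706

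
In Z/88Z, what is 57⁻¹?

Run the extended Euclidean algorithm:
88 = 1·57 + 31
57 = 1·31 + 26
31 = 1·26 + 5
26 = 5·5 + 1
5 = 5·1 + 0
gcd(57, 88) = 1, so the inverse exists.
Back-substitute for 1:
1 = 1·26 − 5·5
  = −5·31 + 6·26
  = 6·57 − 11·31
  = −11·88 + 17·57
So 57⁻¹ ≡ 17 (mod 88).

17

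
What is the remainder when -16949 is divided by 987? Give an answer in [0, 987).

-16949 = -18*987 + 817, so -16949 ≡ 817 (mod 987).

817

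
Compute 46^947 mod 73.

27

Compute successive squares:
46^1 ≡ 46 (mod 73)
46^2 ≡ 46^2 = 2116 ≡ 72 (mod 73)
46^4 ≡ 72^2 = 5184 ≡ 1 (mod 73)
46^8 ≡ 1^2 = 1 (mod 73)
46^16 ≡ 1^2 = 1 (mod 73)
46^32 ≡ 1^2 = 1 (mod 73)
46^64 ≡ 1^2 = 1 (mod 73)
46^128 ≡ 1^2 = 1 (mod 73)
46^256 ≡ 1^2 = 1 (mod 73)
46^512 ≡ 1^2 = 1 (mod 73)
46^947 = 46^512 * 46^256 * 46^128 * 46^32 * 46^16 * 46^2 * 46^1 ≡ 1 * 1 * 1 * 1 * 1 * 72 * 46 (mod 73).
Accumulate the product:
1 * 1 = 1
1 * 1 = 1
1 * 1 = 1
1 * 1 = 1
1 * 72 = 72
72 * 46 = 3312 ≡ 27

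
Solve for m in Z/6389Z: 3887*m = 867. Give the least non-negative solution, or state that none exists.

5094

gcd(3887, 6389) = 1, so a unique solution mod 6389 exists.
3887⁻¹ ≡ 3123 (mod 6389).
m ≡ 3123*867 ≡ 5094 (mod 6389).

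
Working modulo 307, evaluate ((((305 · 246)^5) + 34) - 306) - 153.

42

305 · 246 = 75030 ≡ 122 (mod 307)
(122)^5 ≡ 160 (mod 307)
160 + 34 = 194
194 - 306 = -112 ≡ 195 (mod 307)
195 - 153 = 42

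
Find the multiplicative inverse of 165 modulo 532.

532 = 3*165 + 37
165 = 4*37 + 17
37 = 2*17 + 3
17 = 5*3 + 2
3 = 1*2 + 1
2 = 2*1 + 0
gcd(165, 532) = 1, so the inverse exists.
Back-substitute for 1:
1 = 1*3 − 1*2
  = −1*17 + 6*3
  = 6*37 − 13*17
  = −13*165 + 58*37
  = 58*532 − 187*165
So 165⁻¹ ≡ −187 ≡ 345 (mod 532).

345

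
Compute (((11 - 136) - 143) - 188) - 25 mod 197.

110

11 - 136 = -125 ≡ 72 (mod 197)
72 - 143 = -71 ≡ 126 (mod 197)
126 - 188 = -62 ≡ 135 (mod 197)
135 - 25 = 110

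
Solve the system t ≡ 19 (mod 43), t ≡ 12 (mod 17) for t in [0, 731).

148

43⁻¹ mod 17: 43*2 ≡ 1 (mod 17), so 43⁻¹ ≡ 2.
t = 19 + 43*((12 − 19)*2 mod 17) = 19 + 43*3 = 148.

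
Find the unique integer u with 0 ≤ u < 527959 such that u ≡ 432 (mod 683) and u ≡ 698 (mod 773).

683⁻¹ mod 773: 683*146 ≡ 1 (mod 773), so 683⁻¹ ≡ 146.
u = 432 + 683*((698 − 432)*146 mod 773) = 432 + 683*186 = 127470.

127470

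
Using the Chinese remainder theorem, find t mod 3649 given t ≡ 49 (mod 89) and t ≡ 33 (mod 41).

2452

89⁻¹ mod 41: 89·6 ≡ 1 (mod 41), so 89⁻¹ ≡ 6.
t = 49 + 89·((33 − 49)·6 mod 41) = 49 + 89·27 = 2452.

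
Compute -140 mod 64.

-140 = -3*64 + 52, so -140 ≡ 52 (mod 64).

52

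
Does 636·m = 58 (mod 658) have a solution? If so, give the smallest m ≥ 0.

gcd(636, 658) = 2, and 2 | 58, so solutions exist.
Divide through by 2: 318·m ≡ 29 (mod 329).
318⁻¹ ≡ 299 (mod 329).
m ≡ 299·29 ≡ 117 (mod 329).
The smallest non-negative solution is m = 117.

117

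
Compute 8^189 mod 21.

Compute successive squares:
189 in binary is 10111101, i.e. 189 = 128 + 32 + 16 + 8 + 4 + 1.
8^1 ≡ 8 (mod 21)
8^2 ≡ 8^2 = 64 ≡ 1 (mod 21)
8^4 ≡ 1^2 = 1 (mod 21)
8^8 ≡ 1^2 = 1 (mod 21)
8^16 ≡ 1^2 = 1 (mod 21)
8^32 ≡ 1^2 = 1 (mod 21)
8^64 ≡ 1^2 = 1 (mod 21)
8^128 ≡ 1^2 = 1 (mod 21)
8^189 = 8^128 * 8^32 * 8^16 * 8^8 * 8^4 * 8^1 ≡ 1 * 1 * 1 * 1 * 1 * 8 (mod 21).
Accumulate the product:
1 * 1 = 1
1 * 1 = 1
1 * 1 = 1
1 * 1 = 1
1 * 8 = 8

8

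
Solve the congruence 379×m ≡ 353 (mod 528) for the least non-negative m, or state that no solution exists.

gcd(379, 528) = 1, so a unique solution mod 528 exists.
379⁻¹ ≡ 163 (mod 528).
m ≡ 163×353 ≡ 515 (mod 528).

515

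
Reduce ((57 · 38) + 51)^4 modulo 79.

72

57 · 38 = 2166 ≡ 33 (mod 79)
33 + 51 = 84 ≡ 5 (mod 79)
(5)^4 ≡ 72 (mod 79)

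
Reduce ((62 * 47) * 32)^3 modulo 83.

57

62 * 47 = 2914 ≡ 9 (mod 83)
9 * 32 = 288 ≡ 39 (mod 83)
(39)^3 ≡ 57 (mod 83)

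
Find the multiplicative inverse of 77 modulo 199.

Run the extended Euclidean algorithm:
199 = 2×77 + 45
77 = 1×45 + 32
45 = 1×32 + 13
32 = 2×13 + 6
13 = 2×6 + 1
6 = 6×1 + 0
gcd(77, 199) = 1, so the inverse exists.
Bézout: 1 = 12×199 − 31×77.
So 77⁻¹ ≡ −31 ≡ 168 (mod 199).

168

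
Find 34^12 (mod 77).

1

Compute successive squares:
12 in binary is 1100, i.e. 12 = 8 + 4.
34^1 ≡ 34 (mod 77)
34^2 ≡ 34^2 = 1156 ≡ 1 (mod 77)
34^4 ≡ 1^2 = 1 (mod 77)
34^8 ≡ 1^2 = 1 (mod 77)
34^12 = 34^8 × 34^4 ≡ 1 × 1 (mod 77).
1 × 1 = 1 ≡ 1 (mod 77).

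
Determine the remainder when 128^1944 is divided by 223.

196

Compute successive squares:
128^1 ≡ 128 (mod 223)
128^2 ≡ 128^2 = 16384 ≡ 105 (mod 223)
128^4 ≡ 105^2 = 11025 ≡ 98 (mod 223)
128^8 ≡ 98^2 = 9604 ≡ 15 (mod 223)
128^16 ≡ 15^2 = 225 ≡ 2 (mod 223)
128^32 ≡ 2^2 = 4 (mod 223)
128^64 ≡ 4^2 = 16 (mod 223)
128^128 ≡ 16^2 = 256 ≡ 33 (mod 223)
128^256 ≡ 33^2 = 1089 ≡ 197 (mod 223)
128^512 ≡ 197^2 = 38809 ≡ 7 (mod 223)
128^1024 ≡ 7^2 = 49 (mod 223)
128^1944 = 128^1024 * 128^512 * 128^256 * 128^128 * 128^16 * 128^8 ≡ 49 * 7 * 197 * 33 * 2 * 15 (mod 223).
Accumulate the product:
49 * 7 = 343 ≡ 120
120 * 197 = 23640 ≡ 2
2 * 33 = 66
66 * 2 = 132
132 * 15 = 1980 ≡ 196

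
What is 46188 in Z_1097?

46188 = 42×1097 + 114, so 46188 ≡ 114 (mod 1097).

114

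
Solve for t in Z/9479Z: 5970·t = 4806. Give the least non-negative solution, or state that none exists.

9013

gcd(5970, 9479) = 1, so a unique solution mod 9479 exists.
5970⁻¹ ≡ 6051 (mod 9479).
t ≡ 6051·4806 ≡ 9013 (mod 9479).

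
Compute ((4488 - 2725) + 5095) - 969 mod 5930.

5889

4488 - 2725 = 1763
1763 + 5095 = 6858 ≡ 928 (mod 5930)
928 - 969 = -41 ≡ 5889 (mod 5930)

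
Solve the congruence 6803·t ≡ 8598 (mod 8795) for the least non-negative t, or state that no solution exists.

gcd(6803, 8795) = 1, so a unique solution mod 8795 exists.
6803⁻¹ ≡ 7572 (mod 8795).
t ≡ 7572·8598 ≡ 3466 (mod 8795).

3466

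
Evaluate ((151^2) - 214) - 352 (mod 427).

31

(151)^2 ≡ 170 (mod 427)
170 - 214 = -44 ≡ 383 (mod 427)
383 - 352 = 31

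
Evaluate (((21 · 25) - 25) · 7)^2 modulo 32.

16

21 · 25 = 525 ≡ 13 (mod 32)
13 - 25 = -12 ≡ 20 (mod 32)
20 · 7 = 140 ≡ 12 (mod 32)
(12)^2 ≡ 16 (mod 32)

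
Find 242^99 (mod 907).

Using repeated squaring:
242^1 ≡ 242 (mod 907)
242^2 ≡ 242^2 = 58564 ≡ 516 (mod 907)
242^4 ≡ 516^2 = 266256 ≡ 505 (mod 907)
242^8 ≡ 505^2 = 255025 ≡ 158 (mod 907)
242^16 ≡ 158^2 = 24964 ≡ 475 (mod 907)
242^32 ≡ 475^2 = 225625 ≡ 689 (mod 907)
242^64 ≡ 689^2 = 474721 ≡ 360 (mod 907)
242^99 = 242^64 * 242^32 * 242^2 * 242^1 ≡ 360 * 689 * 516 * 242 (mod 907).
Accumulate the product:
360 * 689 = 248040 ≡ 429
429 * 516 = 221364 ≡ 56
56 * 242 = 13552 ≡ 854

854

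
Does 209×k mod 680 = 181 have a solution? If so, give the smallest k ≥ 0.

349

gcd(209, 680) = 1, so a unique solution mod 680 exists.
209⁻¹ ≡ 449 (mod 680).
k ≡ 449×181 ≡ 349 (mod 680).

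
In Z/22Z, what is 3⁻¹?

22 = 7·3 + 1
3 = 3·1 + 0
gcd(3, 22) = 1, so the inverse exists.
Back-substitute for 1:
1 = 1·22 − 7·3
So 3⁻¹ ≡ −7 ≡ 15 (mod 22).

15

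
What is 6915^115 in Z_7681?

115 in binary is 1110011, i.e. 115 = 64 + 32 + 16 + 2 + 1.
6915^1 ≡ 6915 (mod 7681)
6915^2 ≡ 6915^2 = 47817225 ≡ 3000 (mod 7681)
6915^4 ≡ 3000^2 = 9000000 ≡ 5549 (mod 7681)
6915^8 ≡ 5549^2 = 30791401 ≡ 5953 (mod 7681)
6915^16 ≡ 5953^2 = 35438209 ≡ 5756 (mod 7681)
6915^32 ≡ 5756^2 = 33131536 ≡ 3383 (mod 7681)
6915^64 ≡ 3383^2 = 11444689 ≡ 7680 (mod 7681)
6915^115 = 6915^64 · 6915^32 · 6915^16 · 6915^2 · 6915^1 ≡ 7680 · 3383 · 5756 · 3000 · 6915 (mod 7681).
Accumulate the product:
7680 · 3383 = 25981440 ≡ 4298
4298 · 5756 = 24739288 ≡ 6468
6468 · 3000 = 19404000 ≡ 1794
1794 · 6915 = 12405510 ≡ 695

695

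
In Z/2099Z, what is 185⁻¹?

295

By the extended Euclidean algorithm:
2099 = 11*185 + 64
185 = 2*64 + 57
64 = 1*57 + 7
57 = 8*7 + 1
7 = 7*1 + 0
gcd(185, 2099) = 1, so the inverse exists.
Bézout: 1 = −26*2099 + 295*185.
So 185⁻¹ ≡ 295 (mod 2099).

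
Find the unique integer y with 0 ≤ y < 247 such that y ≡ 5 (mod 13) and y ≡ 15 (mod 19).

148

13⁻¹ mod 19: 13·3 ≡ 1 (mod 19), so 13⁻¹ ≡ 3.
y = 5 + 13·((15 − 5)·3 mod 19) = 5 + 13·11 = 148.
Check: 148 mod 13 = 5, 148 mod 19 = 15. ✓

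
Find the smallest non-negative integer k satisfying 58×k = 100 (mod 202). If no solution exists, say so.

47

gcd(58, 202) = 2, and 2 | 100, so solutions exist.
Divide through by 2: 29×k = 50 (mod 101).
29⁻¹ ≡ 7 (mod 101).
k ≡ 7×50 ≡ 47 (mod 101).
The smallest non-negative solution is k = 47.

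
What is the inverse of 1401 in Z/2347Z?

717

2347 = 1×1401 + 946
1401 = 1×946 + 455
946 = 2×455 + 36
455 = 12×36 + 23
36 = 1×23 + 13
23 = 1×13 + 10
13 = 1×10 + 3
10 = 3×3 + 1
3 = 3×1 + 0
gcd(1401, 2347) = 1, so the inverse exists.
Back-substitute for 1:
1 = 1×10 − 3×3
  = −3×13 + 4×10
  = 4×23 − 7×13
  = −7×36 + 11×23
  = 11×455 − 139×36
  = −139×946 + 289×455
  = 289×1401 − 428×946
  = −428×2347 + 717×1401
So 1401⁻¹ ≡ 717 (mod 2347).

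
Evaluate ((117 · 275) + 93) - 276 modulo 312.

168

117 · 275 = 32175 ≡ 39 (mod 312)
39 + 93 = 132
132 - 276 = -144 ≡ 168 (mod 312)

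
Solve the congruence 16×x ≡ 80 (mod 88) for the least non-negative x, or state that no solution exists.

5

gcd(16, 88) = 8, and 8 | 80, so solutions exist.
Divide through by 8: 2×x ≡ 10 (mod 11).
2⁻¹ ≡ 6 (mod 11).
x ≡ 6×10 ≡ 5 (mod 11).
The smallest non-negative solution is x = 5.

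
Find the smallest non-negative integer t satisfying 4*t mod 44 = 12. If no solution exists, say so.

gcd(4, 44) = 4, and 4 | 12, so solutions exist.
Divide through by 4: 1*t ≡ 3 (mod 11).
1⁻¹ ≡ 1 (mod 11).
t ≡ 1*3 ≡ 3 (mod 11).
The smallest non-negative solution is t = 3.

3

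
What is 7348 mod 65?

7348 = 113×65 + 3, so 7348 ≡ 3 (mod 65).

3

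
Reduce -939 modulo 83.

57

-939 = -12×83 + 57, so -939 ≡ 57 (mod 83).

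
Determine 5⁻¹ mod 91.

73

91 = 18·5 + 1
5 = 5·1 + 0
gcd(5, 91) = 1, so the inverse exists.
Bézout: 1 = 1·91 − 18·5.
So 5⁻¹ ≡ −18 ≡ 73 (mod 91).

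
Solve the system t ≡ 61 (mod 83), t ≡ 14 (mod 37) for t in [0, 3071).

310

83⁻¹ mod 37: 83·33 ≡ 1 (mod 37), so 83⁻¹ ≡ 33.
t = 61 + 83·((14 − 61)·33 mod 37) = 61 + 83·3 = 310.
Check: 310 mod 83 = 61, 310 mod 37 = 14. ✓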